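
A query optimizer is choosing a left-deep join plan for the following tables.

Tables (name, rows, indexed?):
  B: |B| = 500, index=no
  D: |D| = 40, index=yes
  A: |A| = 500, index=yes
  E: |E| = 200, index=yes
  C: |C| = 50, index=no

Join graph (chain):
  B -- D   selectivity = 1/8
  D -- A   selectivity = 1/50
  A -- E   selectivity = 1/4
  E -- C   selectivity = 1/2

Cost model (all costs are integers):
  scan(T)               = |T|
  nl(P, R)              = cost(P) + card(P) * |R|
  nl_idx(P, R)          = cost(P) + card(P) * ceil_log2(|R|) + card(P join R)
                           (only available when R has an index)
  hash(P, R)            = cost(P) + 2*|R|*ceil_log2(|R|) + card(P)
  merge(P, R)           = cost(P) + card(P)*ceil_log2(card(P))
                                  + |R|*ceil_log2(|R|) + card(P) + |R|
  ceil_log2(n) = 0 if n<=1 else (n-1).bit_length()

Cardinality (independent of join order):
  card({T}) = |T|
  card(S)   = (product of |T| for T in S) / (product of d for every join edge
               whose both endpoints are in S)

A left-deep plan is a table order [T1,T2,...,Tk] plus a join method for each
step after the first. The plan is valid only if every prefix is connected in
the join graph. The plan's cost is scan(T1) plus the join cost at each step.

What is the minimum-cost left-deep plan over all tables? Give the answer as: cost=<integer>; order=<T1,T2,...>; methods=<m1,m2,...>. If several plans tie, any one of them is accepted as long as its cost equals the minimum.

Selinger DP (subsets sized 1..n):
  {B}: scan cost=500, card=500
  {D}: scan cost=40, card=40
  {A}: scan cost=500, card=500
  {E}: scan cost=200, card=200
  {C}: scan cost=50, card=50
  {BD}: card=2500; try (D,hash)→1480, (B,merge)→5320, (D,merge)→5780, (D,nl_idx)→6000, (B,hash)→9080, (B,nl)→20040 …(+1); best=1480 via (D,hash)
  {AD}: card=400; try (A,nl_idx)→800, (D,hash)→1480, (D,nl_idx)→3900, (A,merge)→5320, (D,merge)→5780, (A,hash)→9080 …(+2); best=800 via (A,nl_idx)
  {AE}: card=25000; try (E,hash)→4200, (A,merge)→7000, (E,merge)→7300, (A,hash)→9400, (A,nl_idx)→27000, (E,nl_idx)→29500 …(+2); best=4200 via (E,hash)
  {CE}: card=5000; try (C,hash)→1000, (E,merge)→2200, (C,merge)→2350, (E,hash)→3300, (E,nl_idx)→5450, (E,nl)→10050 …(+1); best=1000 via (C,hash)
  {ABD}: card=25000; try (B,merge)→9800, (B,hash)→10200, (A,hash)→12980, (A,merge)→38980, (A,nl_idx)→48980, (B,nl)→200800 …(+1); best=9800 via (B,merge)
  {ADE}: card=20000; try (E,hash)→4400, (E,merge)→6600, (E,nl_idx)→24000, (D,hash)→29680, (E,nl)→80800, (D,nl_idx)→174200 …(+2); best=4400 via (E,hash)
  {ACE}: card=625000; try (A,hash)→15000, (C,hash)→29800, (A,merge)→76000, (C,merge)→404550, (A,nl_idx)→671000, (C,nl)→1254200 …(+1); best=15000 via (A,hash)
  {ABDE}: card=1250000; try (B,hash)→33400, (E,hash)→38000, (B,merge)→329400, (E,merge)→411600, (E,nl_idx)→1459800, (E,nl)→5009800 …(+1); best=33400 via (B,hash)
  {ACDE}: card=500000; try (C,hash)→25000, (C,merge)→324750, (D,hash)→640480, (C,nl)→1004400, (D,nl_idx)→4265000, (D,merge)→13140280 …(+1); best=25000 via (C,hash)
  {ABCDE}: card=31250000; try (B,hash)→534000, (C,hash)→1284000, (B,merge)→10030000, (C,merge)→27533750, (C,nl)→62533400, (B,nl)→250025000; best=534000 via (B,hash)

cost=534000; order=D,A,E,C,B; methods=nl_idx,hash,hash,hash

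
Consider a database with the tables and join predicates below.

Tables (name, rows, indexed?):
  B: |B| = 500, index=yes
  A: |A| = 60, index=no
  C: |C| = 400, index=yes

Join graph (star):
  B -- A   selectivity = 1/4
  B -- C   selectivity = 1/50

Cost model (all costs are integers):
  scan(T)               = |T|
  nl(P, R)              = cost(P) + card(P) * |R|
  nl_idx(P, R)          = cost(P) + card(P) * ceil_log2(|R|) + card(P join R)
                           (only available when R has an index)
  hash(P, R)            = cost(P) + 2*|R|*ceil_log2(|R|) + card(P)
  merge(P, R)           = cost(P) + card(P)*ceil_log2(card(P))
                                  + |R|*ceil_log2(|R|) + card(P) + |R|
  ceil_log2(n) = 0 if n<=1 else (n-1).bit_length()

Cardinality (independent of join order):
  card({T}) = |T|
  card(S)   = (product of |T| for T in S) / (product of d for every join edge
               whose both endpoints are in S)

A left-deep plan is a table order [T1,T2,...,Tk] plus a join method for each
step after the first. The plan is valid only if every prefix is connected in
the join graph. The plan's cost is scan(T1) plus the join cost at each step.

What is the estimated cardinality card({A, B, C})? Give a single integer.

60000

Tables in S: A(60), B(500), C(400)
Edges inside S: B-A(d=4), B-C(d=50)
numerator = 60 * 500 * 400 = 12000000
denominator = 4 * 50 = 200
card(S) = 12000000 / 200 = 60000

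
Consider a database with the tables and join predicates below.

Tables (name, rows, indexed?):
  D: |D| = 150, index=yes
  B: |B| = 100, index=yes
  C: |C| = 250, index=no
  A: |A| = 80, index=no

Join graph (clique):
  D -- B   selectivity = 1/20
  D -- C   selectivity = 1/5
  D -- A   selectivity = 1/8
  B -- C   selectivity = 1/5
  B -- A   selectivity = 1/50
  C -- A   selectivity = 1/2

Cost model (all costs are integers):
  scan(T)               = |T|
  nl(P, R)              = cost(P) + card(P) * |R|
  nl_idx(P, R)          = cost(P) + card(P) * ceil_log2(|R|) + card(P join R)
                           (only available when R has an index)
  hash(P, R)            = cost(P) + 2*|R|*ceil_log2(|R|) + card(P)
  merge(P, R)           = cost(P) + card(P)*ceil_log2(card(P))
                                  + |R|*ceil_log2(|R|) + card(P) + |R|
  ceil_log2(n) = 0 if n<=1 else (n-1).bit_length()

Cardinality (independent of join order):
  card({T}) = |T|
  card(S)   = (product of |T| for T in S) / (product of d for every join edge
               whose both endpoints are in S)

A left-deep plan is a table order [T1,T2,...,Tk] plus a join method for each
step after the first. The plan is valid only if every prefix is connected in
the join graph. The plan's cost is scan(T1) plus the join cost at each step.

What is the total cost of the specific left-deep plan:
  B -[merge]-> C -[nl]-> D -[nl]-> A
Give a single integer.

1353150

step 1: scan B: cost=100, card=100
step 2: join C via merge
    card(P join C) = 100*250/(5) = 5000
    cost = 100 + 100*7 + 250*8 + 100 + 250 = 3150
step 3: join D via nl
    card(P join D) = 5000*150/(20*5) = 7500
    cost = 3150 + 5000*150 = 753150
step 4: join A via nl
    card(P join A) = 7500*80/(8*50*2) = 750
    cost = 753150 + 7500*80 = 1353150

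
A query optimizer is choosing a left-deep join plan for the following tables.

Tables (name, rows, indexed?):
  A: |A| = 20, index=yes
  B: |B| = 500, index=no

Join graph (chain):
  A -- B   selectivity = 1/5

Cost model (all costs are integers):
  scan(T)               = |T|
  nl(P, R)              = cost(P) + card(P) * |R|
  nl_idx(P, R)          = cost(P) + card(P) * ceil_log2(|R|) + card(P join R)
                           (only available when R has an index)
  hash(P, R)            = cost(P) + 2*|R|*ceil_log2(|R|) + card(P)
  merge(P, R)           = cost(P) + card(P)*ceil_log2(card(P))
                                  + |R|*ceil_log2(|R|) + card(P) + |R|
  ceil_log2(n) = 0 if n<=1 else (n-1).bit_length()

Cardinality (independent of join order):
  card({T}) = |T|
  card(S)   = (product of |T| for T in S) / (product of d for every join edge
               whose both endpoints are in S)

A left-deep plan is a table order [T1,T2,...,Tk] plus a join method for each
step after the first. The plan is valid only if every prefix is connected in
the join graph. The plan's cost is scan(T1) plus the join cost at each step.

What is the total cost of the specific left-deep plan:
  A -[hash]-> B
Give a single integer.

9040

step 1: scan A: cost=20, card=20
step 2: join B via hash
    card(P join B) = 20*500/(5) = 2000
    cost = 20 + 2*500*9 + 20 = 9040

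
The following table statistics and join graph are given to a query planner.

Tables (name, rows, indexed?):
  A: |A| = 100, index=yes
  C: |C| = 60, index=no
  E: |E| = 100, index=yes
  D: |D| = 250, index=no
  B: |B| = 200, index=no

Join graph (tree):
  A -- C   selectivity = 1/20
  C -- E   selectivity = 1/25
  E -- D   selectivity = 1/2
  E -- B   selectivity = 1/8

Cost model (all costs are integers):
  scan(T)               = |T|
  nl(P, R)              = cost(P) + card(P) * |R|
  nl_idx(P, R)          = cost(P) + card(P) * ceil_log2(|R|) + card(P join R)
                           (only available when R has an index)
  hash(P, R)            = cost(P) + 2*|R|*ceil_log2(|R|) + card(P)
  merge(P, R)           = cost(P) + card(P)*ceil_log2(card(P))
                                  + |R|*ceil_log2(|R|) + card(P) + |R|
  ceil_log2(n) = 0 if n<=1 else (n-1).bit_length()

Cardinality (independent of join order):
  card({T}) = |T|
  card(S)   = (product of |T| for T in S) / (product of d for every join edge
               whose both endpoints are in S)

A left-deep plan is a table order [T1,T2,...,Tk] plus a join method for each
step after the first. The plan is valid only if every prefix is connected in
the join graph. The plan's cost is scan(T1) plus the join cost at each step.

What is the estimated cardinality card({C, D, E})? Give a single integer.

30000

Tables in S: C(60), D(250), E(100)
Edges inside S: C-E(d=25), E-D(d=2)
numerator = 60 * 250 * 100 = 1500000
denominator = 25 * 2 = 50
card(S) = 1500000 / 50 = 30000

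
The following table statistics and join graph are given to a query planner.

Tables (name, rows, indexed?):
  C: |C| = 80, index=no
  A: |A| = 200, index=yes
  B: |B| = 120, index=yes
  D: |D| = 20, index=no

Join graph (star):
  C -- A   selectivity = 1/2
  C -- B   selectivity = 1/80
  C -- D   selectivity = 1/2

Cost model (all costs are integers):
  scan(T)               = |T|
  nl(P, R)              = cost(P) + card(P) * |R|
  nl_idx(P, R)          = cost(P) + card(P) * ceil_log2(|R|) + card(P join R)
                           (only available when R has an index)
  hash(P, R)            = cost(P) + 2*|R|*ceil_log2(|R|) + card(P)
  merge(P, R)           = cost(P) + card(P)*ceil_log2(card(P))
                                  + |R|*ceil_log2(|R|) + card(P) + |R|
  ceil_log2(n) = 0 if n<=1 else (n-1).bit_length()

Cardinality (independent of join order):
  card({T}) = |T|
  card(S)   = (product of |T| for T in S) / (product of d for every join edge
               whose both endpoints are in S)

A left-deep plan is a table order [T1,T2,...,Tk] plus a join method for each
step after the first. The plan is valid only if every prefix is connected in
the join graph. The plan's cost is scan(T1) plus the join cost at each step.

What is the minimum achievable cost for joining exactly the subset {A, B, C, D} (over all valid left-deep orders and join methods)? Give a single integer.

5480

Selinger DP over subsets of {A,B,C,D}:
  {C}: scan cost=80, card=80
  {A}: scan cost=200, card=200
  {B}: scan cost=120, card=120
  {D}: scan cost=20, card=20
  {AC}: card=8000; try (C,hash)→1520, (A,merge)→2520, (C,merge)→2640, (A,hash)→3360, (A,nl_idx)→8720, (A,nl)→16080 …(+1); best=1520 via (C,hash)
  {BC}: card=120; try (B,nl_idx)→760, (C,hash)→1360, (B,merge)→1680, (C,merge)→1720, (B,hash)→1840, (B,nl)→9680 …(+1); best=760 via (B,nl_idx)
  {CD}: card=800; try (D,hash)→360, (C,merge)→780, (D,merge)→840, (C,hash)→1160, (C,nl)→1620, (D,nl)→1680; best=360 via (D,hash)
  {ABC}: card=12000; try (A,merge)→3520, (A,hash)→4080, (B,hash)→11200, (A,nl_idx)→13720, (A,nl)→24760, (B,nl_idx)→69520 …(+2); best=3520 via (A,merge)
  {ACD}: card=80000; try (A,hash)→4360, (D,hash)→9720, (A,merge)→10960, (A,nl_idx)→86760, (D,merge)→113640, (A,nl)→160360 …(+1); best=4360 via (A,hash)
  {BCD}: card=1200; try (D,hash)→1080, (D,merge)→1840, (B,hash)→2840, (D,nl)→3160, (B,nl_idx)→7160, (B,merge)→10120 …(+1); best=1080 via (D,hash)
  {ABCD}: card=120000; try (A,hash)→5480, (D,hash)→15720, (A,merge)→17280, (B,hash)→86040, (A,nl_idx)→130680, (D,merge)→183640 …(+5); best=5480 via (A,hash)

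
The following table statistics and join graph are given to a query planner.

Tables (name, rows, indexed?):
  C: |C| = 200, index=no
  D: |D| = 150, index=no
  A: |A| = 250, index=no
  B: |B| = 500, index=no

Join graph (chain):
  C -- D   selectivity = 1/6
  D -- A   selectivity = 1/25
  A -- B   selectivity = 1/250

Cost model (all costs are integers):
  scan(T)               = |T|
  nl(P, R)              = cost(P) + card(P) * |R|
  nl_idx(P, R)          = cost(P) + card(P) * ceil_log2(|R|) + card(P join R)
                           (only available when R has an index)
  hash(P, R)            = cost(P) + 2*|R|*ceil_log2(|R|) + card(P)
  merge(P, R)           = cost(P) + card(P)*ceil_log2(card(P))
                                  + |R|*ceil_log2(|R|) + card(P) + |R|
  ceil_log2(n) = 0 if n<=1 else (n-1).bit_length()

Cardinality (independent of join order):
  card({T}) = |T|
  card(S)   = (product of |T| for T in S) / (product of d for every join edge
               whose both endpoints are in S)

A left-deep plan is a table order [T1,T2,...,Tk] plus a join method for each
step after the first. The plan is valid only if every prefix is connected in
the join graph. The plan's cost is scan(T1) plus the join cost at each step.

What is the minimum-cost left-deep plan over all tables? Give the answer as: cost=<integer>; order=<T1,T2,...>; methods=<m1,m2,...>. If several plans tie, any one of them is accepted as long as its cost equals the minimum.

Selinger DP (subsets sized 1..n):
  {C}: scan cost=200, card=200
  {D}: scan cost=150, card=150
  {A}: scan cost=250, card=250
  {B}: scan cost=500, card=500
  {CD}: card=5000; try (D,hash)→2800, (C,merge)→3300, (D,merge)→3350, (C,hash)→3500, (C,nl)→30150, (D,nl)→30200; best=2800 via (D,hash)
  {AD}: card=1500; try (D,hash)→2900, (A,merge)→3750, (D,merge)→3850, (A,hash)→4300, (A,nl)→37650, (D,nl)→37750; best=2900 via (D,hash)
  {AB}: card=500; try (A,hash)→5000, (B,merge)→7500, (A,merge)→7750, (B,hash)→9500, (B,nl)→125250, (A,nl)→125500; best=5000 via (A,hash)
  {ACD}: card=50000; try (C,hash)→7600, (A,hash)→11800, (C,merge)→22700, (A,merge)→75050, (C,nl)→302900, (A,nl)→1252800; best=7600 via (C,hash)
  {ABD}: card=3000; try (D,hash)→7900, (D,merge)→11350, (B,hash)→13400, (B,merge)→25900, (D,nl)→80000, (B,nl)→752900; best=7900 via (D,hash)
  {ABCD}: card=100000; try (C,hash)→14100, (C,merge)→48700, (B,hash)→66600, (C,nl)→607900, (B,merge)→862600, (B,nl)→25007600; best=14100 via (C,hash)

cost=14100; order=B,A,D,C; methods=hash,hash,hash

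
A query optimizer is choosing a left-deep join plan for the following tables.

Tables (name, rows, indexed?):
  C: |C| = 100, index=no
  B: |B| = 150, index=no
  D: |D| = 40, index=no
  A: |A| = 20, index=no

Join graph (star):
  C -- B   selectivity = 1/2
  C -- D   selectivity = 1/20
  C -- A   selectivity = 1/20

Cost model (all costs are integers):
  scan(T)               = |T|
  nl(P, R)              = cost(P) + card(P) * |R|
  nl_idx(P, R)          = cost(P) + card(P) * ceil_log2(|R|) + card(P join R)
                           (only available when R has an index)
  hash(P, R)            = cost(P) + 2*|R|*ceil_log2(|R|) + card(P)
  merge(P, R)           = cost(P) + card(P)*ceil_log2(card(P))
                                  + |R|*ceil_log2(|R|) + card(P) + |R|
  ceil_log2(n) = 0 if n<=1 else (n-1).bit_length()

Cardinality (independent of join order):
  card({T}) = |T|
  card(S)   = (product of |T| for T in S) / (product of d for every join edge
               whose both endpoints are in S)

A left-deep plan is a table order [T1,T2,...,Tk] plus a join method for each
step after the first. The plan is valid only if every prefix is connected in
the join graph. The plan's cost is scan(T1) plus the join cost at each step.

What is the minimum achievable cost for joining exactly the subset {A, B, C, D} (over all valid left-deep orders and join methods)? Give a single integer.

Selinger DP over subsets of {A,B,C,D}:
  {C}: scan cost=100, card=100
  {B}: scan cost=150, card=150
  {D}: scan cost=40, card=40
  {A}: scan cost=20, card=20
  {BC}: card=7500; try (C,hash)→1700, (B,merge)→2250, (C,merge)→2300, (B,hash)→2600, (B,nl)→15100, (C,nl)→15150; best=1700 via (C,hash)
  {CD}: card=200; try (D,hash)→680, (C,merge)→1120, (D,merge)→1180, (C,hash)→1480, (C,nl)→4040, (D,nl)→4100; best=680 via (D,hash)
  {AC}: card=100; try (A,hash)→400, (C,merge)→940, (A,merge)→1020, (C,hash)→1440, (C,nl)→2020, (A,nl)→2100; best=400 via (A,hash)
  {BCD}: card=15000; try (B,hash)→3280, (B,merge)→3830, (D,hash)→9680, (B,nl)→30680, (D,merge)→106980, (D,nl)→301700; best=3280 via (B,hash)
  {ABC}: card=7500; try (B,merge)→2550, (B,hash)→2900, (A,hash)→9400, (B,nl)→15400, (A,merge)→106820, (A,nl)→151700; best=2550 via (B,merge)
  {ACD}: card=200; try (D,hash)→980, (A,hash)→1080, (D,merge)→1480, (A,merge)→2600, (D,nl)→4400, (A,nl)→4680; best=980 via (D,hash)
  {ABCD}: card=15000; try (B,hash)→3580, (B,merge)→4130, (D,hash)→10530, (A,hash)→18480, (B,nl)→30980, (D,merge)→107830 …(+3); best=3580 via (B,hash)

3580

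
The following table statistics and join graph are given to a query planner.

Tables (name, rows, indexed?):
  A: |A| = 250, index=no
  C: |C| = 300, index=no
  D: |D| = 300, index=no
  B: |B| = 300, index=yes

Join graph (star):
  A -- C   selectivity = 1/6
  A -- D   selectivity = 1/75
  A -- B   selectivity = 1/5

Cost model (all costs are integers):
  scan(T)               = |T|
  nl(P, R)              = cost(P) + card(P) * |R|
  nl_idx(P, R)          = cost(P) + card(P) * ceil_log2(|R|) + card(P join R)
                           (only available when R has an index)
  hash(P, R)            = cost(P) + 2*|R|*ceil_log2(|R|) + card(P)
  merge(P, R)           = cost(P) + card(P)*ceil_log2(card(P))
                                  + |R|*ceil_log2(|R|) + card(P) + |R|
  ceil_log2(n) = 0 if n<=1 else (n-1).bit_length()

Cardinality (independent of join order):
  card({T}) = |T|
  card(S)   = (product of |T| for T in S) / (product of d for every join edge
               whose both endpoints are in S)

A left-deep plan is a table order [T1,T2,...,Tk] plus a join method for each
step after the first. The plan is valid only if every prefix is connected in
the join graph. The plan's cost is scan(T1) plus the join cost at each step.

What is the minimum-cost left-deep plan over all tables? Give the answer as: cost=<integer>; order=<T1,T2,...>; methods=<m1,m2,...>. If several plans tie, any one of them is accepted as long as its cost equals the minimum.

cost=66400; order=D,A,C,B; methods=hash,hash,hash

Selinger DP (subsets sized 1..n):
  {A}: scan cost=250, card=250
  {C}: scan cost=300, card=300
  {D}: scan cost=300, card=300
  {B}: scan cost=300, card=300
  {AC}: card=12500; try (A,hash)→4600, (C,merge)→5500, (A,merge)→5550, (C,hash)→5900, (C,nl)→75250, (A,nl)→75300; best=4600 via (A,hash)
  {AD}: card=1000; try (A,hash)→4600, (D,merge)→5500, (A,merge)→5550, (D,hash)→5900, (D,nl)→75250, (A,nl)→75300; best=4600 via (A,hash)
  {AB}: card=15000; try (A,hash)→4600, (B,merge)→5500, (A,merge)→5550, (B,hash)→5900, (B,nl_idx)→17500, (B,nl)→75250 …(+1); best=4600 via (A,hash)
  {ACD}: card=50000; try (C,hash)→11000, (C,merge)→18600, (D,hash)→22500, (D,merge)→195100, (C,nl)→304600, (D,nl)→3754600; best=11000 via (C,hash)
  {ABC}: card=750000; try (B,hash)→22500, (C,hash)→25000, (B,merge)→195100, (C,merge)→232600, (B,nl_idx)→867100, (B,nl)→3754600 …(+1); best=22500 via (B,hash)
  {ABD}: card=60000; try (B,hash)→11000, (B,merge)→18600, (D,hash)→25000, (B,nl_idx)→73600, (D,merge)→232600, (B,nl)→304600 …(+1); best=11000 via (B,hash)
  {ABCD}: card=3000000; try (B,hash)→66400, (C,hash)→76400, (D,hash)→777900, (B,merge)→864000, (C,merge)→1034000, (B,nl_idx)→3461000 …(+4); best=66400 via (B,hash)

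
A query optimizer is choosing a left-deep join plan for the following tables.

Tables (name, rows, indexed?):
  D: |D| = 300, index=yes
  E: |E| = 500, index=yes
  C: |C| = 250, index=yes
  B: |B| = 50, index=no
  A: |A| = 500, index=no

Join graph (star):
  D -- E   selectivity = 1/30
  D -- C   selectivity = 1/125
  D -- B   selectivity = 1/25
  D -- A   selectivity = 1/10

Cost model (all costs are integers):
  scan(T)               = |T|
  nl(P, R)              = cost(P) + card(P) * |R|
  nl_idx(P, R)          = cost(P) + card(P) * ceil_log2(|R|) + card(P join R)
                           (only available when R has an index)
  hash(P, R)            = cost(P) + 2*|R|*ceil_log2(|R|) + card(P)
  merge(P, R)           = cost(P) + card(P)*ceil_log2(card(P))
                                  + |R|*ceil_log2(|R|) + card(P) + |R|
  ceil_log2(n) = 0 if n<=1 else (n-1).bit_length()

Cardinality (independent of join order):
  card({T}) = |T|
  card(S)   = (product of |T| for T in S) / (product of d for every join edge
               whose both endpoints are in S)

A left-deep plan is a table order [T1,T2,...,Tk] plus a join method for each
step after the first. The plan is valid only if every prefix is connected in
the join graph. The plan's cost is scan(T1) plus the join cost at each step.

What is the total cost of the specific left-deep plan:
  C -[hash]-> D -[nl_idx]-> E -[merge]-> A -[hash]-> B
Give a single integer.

step 1: scan C: cost=250, card=250
step 2: join D via hash
    card(P join D) = 250*300/(125) = 600
    cost = 250 + 2*300*9 + 250 = 5900
step 3: join E via nl_idx
    card(P join E) = 600*500/(30) = 10000
    cost = 5900 + 600*9 + 10000 = 21300
step 4: join A via merge
    card(P join A) = 10000*500/(10) = 500000
    cost = 21300 + 10000*14 + 500*9 + 10000 + 500 = 176300
step 5: join B via hash
    card(P join B) = 500000*50/(25) = 1000000
    cost = 176300 + 2*50*6 + 500000 = 676900

676900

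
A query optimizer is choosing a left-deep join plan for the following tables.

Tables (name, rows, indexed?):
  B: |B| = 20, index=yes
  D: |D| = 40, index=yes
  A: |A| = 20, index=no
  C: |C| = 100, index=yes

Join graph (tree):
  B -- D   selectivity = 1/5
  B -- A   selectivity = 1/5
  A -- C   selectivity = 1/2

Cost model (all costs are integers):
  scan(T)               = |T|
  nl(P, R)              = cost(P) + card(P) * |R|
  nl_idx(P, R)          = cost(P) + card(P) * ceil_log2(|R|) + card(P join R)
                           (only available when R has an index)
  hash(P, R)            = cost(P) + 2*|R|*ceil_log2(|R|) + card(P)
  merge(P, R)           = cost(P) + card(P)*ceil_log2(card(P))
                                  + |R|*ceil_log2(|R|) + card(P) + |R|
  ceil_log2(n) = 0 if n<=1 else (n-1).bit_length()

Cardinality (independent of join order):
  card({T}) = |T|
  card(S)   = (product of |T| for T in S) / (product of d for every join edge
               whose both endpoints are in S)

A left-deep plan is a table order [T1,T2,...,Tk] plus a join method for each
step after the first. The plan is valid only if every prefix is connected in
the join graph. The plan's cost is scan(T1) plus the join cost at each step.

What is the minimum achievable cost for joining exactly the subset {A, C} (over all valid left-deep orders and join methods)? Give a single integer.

400

Selinger DP over subsets of {A,C}:
  {A}: scan cost=20, card=20
  {C}: scan cost=100, card=100
  {AC}: card=1000; try (A,hash)→400, (C,merge)→940, (A,merge)→1020, (C,nl_idx)→1160, (C,hash)→1440, (C,nl)→2020 …(+1); best=400 via (A,hash)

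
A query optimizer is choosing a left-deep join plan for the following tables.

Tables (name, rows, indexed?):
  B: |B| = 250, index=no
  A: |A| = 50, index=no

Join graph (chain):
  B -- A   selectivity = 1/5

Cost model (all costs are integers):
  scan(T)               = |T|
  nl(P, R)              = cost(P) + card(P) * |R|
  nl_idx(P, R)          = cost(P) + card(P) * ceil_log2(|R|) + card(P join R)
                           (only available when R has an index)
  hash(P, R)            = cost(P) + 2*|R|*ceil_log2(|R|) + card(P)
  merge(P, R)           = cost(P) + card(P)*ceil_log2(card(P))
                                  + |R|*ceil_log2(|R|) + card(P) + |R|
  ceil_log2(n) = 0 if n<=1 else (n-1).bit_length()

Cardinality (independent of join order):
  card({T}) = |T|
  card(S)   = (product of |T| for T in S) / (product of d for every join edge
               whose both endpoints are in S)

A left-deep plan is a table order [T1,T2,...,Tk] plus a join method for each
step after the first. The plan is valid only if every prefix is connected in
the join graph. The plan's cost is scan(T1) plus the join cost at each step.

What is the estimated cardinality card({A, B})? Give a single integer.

2500

Tables in S: A(50), B(250)
Edges inside S: B-A(d=5)
numerator = 50 * 250 = 12500
denominator = 5 = 5
card(S) = 12500 / 5 = 2500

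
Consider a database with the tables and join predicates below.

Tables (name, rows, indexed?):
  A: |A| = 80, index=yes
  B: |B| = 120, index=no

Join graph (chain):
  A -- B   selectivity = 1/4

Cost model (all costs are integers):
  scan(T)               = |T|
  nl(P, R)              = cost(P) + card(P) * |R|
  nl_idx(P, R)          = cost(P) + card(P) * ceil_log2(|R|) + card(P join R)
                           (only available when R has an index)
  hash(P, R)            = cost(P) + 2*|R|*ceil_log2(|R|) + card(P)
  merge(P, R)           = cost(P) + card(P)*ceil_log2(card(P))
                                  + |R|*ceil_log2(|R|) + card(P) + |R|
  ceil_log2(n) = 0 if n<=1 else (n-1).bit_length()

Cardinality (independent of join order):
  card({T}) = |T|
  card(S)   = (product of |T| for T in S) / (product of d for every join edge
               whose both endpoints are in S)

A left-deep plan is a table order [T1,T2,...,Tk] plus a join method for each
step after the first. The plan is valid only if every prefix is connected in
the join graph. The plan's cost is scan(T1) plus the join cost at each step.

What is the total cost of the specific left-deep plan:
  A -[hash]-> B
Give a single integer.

step 1: scan A: cost=80, card=80
step 2: join B via hash
    card(P join B) = 80*120/(4) = 2400
    cost = 80 + 2*120*7 + 80 = 1840

1840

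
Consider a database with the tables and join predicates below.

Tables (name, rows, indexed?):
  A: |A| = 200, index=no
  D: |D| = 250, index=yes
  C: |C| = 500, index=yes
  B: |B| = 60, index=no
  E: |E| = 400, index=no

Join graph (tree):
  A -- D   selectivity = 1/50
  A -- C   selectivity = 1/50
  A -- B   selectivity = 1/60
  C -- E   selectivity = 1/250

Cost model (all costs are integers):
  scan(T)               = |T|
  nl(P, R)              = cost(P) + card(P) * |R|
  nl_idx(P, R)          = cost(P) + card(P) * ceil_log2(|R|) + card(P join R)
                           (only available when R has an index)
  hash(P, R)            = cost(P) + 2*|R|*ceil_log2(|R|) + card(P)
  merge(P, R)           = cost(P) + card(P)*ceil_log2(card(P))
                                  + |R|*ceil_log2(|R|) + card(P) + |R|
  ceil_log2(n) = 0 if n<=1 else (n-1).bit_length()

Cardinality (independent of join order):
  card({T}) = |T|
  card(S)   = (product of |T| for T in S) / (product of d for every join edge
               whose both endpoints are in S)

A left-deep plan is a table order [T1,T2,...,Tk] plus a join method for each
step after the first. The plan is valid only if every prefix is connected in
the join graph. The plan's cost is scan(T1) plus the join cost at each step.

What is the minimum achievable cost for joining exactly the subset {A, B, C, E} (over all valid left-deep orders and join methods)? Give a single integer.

Selinger DP over subsets of {A,B,C,E}:
  {A}: scan cost=200, card=200
  {C}: scan cost=500, card=500
  {B}: scan cost=60, card=60
  {E}: scan cost=400, card=400
  {AC}: card=2000; try (C,nl_idx)→4000, (A,hash)→4200, (C,merge)→7000, (A,merge)→7300, (C,hash)→9400, (C,nl)→100200 …(+1); best=4000 via (C,nl_idx)
  {AB}: card=200; try (B,hash)→1120, (A,merge)→2280, (B,merge)→2420, (A,hash)→3320, (A,nl)→12060, (B,nl)→12200; best=1120 via (B,hash)
  {CE}: card=800; try (C,nl_idx)→4800, (E,hash)→8200, (C,merge)→9400, (E,merge)→9500, (C,hash)→9800, (C,nl)→200400 …(+1); best=4800 via (C,nl_idx)
  {ABC}: card=2000; try (C,nl_idx)→4920, (B,hash)→6720, (C,merge)→7920, (C,hash)→10320, (B,merge)→28420, (C,nl)→101120 …(+1); best=4920 via (C,nl_idx)
  {ACE}: card=3200; try (A,hash)→8800, (E,hash)→13200, (A,merge)→15400, (E,merge)→32000, (A,nl)→164800, (E,nl)→804000; best=8800 via (A,hash)
  {ABCE}: card=3200; try (B,hash)→12720, (E,hash)→14120, (E,merge)→32920, (B,merge)→50820, (B,nl)→200800, (E,nl)→804920; best=12720 via (B,hash)

12720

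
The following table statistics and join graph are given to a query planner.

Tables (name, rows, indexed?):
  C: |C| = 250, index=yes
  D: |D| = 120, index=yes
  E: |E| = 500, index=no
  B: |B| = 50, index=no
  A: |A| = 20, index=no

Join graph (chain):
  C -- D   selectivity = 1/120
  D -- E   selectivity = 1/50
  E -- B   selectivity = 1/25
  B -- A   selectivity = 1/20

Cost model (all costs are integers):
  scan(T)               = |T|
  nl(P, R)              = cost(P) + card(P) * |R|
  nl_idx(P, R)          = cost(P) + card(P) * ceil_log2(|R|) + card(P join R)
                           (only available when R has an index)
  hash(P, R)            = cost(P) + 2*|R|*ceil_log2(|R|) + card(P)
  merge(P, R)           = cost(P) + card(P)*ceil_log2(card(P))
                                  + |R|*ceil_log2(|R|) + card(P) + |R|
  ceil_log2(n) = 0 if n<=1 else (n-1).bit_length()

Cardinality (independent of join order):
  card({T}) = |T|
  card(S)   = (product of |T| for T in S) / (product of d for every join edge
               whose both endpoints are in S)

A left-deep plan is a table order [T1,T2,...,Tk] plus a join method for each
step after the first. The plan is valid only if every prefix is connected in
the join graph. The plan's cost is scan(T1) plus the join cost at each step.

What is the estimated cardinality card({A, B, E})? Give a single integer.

1000

Tables in S: A(20), B(50), E(500)
Edges inside S: E-B(d=25), B-A(d=20)
numerator = 20 * 50 * 500 = 500000
denominator = 25 * 20 = 500
card(S) = 500000 / 500 = 1000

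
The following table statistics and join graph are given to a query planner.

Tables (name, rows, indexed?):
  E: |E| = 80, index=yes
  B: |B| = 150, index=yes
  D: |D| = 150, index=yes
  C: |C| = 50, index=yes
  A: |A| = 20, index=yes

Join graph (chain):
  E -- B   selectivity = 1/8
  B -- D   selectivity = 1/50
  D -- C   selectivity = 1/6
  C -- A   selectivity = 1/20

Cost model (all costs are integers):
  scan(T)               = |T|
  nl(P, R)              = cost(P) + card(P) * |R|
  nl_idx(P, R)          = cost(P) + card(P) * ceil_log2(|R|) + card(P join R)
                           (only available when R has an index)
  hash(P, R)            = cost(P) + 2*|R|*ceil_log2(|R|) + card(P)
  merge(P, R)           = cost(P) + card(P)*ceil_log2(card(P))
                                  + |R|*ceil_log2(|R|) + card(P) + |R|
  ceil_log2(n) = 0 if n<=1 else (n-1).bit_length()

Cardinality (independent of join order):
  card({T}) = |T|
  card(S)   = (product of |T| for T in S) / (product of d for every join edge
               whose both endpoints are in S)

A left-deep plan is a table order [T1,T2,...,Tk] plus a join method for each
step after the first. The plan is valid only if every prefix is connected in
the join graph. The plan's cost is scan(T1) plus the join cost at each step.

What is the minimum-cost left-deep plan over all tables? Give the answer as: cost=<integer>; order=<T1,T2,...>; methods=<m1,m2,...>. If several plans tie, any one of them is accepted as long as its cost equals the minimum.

cost=10360; order=A,C,D,B,E; methods=nl_idx,nl_idx,hash,hash

Selinger DP (subsets sized 1..n):
  {E}: scan cost=80, card=80
  {B}: scan cost=150, card=150
  {D}: scan cost=150, card=150
  {C}: scan cost=50, card=50
  {A}: scan cost=20, card=20
  {BE}: card=1500; try (E,hash)→1420, (B,merge)→2070, (E,merge)→2140, (B,nl_idx)→2220, (B,hash)→2560, (E,nl_idx)→2700 …(+2); best=1420 via (E,hash)
  {BD}: card=450; try (D,nl_idx)→1800, (B,nl_idx)→1800, (D,hash)→2700, (B,hash)→2700, (D,merge)→2850, (B,merge)→2850 …(+2); best=1800 via (D,nl_idx)
  {CD}: card=1250; try (C,hash)→900, (D,nl_idx)→1700, (D,merge)→1750, (C,merge)→1850, (C,nl_idx)→2300, (D,hash)→2500 …(+2); best=900 via (C,hash)
  {AC}: card=50; try (C,nl_idx)→190, (A,hash)→300, (A,nl_idx)→350, (C,merge)→490, (A,merge)→520, (C,hash)→640 …(+2); best=190 via (C,nl_idx)
  {BDE}: card=4500; try (E,hash)→3370, (D,hash)→5320, (E,merge)→6940, (E,nl_idx)→9450, (D,nl_idx)→17920, (D,merge)→20770 …(+2); best=3370 via (E,hash)
  {BCD}: card=3750; try (C,hash)→2850, (B,hash)→4550, (C,merge)→6650, (C,nl_idx)→8250, (B,nl_idx)→14650, (B,merge)→17250 …(+2); best=2850 via (C,hash)
  {ACD}: card=1250; try (D,nl_idx)→1840, (D,merge)→1890, (A,hash)→2350, (D,hash)→2640, (D,nl)→7690, (A,nl_idx)→8400 …(+2); best=1840 via (D,nl_idx)
  {BCDE}: card=37500; try (E,hash)→7720, (C,hash)→8470, (E,merge)→52240, (E,nl_idx)→66600, (C,merge)→66720, (C,nl_idx)→67870 …(+2); best=7720 via (E,hash)
  {ABCD}: card=3750; try (B,hash)→5490, (A,hash)→6800, (B,nl_idx)→15590, (B,merge)→18190, (A,nl_idx)→25350, (A,merge)→51720 …(+2); best=5490 via (B,hash)
  {ABCDE}: card=37500; try (E,hash)→10360, (A,hash)→45420, (E,merge)→54880, (E,nl_idx)→69240, (A,nl_idx)→232720, (E,nl)→305490 …(+2); best=10360 via (E,hash)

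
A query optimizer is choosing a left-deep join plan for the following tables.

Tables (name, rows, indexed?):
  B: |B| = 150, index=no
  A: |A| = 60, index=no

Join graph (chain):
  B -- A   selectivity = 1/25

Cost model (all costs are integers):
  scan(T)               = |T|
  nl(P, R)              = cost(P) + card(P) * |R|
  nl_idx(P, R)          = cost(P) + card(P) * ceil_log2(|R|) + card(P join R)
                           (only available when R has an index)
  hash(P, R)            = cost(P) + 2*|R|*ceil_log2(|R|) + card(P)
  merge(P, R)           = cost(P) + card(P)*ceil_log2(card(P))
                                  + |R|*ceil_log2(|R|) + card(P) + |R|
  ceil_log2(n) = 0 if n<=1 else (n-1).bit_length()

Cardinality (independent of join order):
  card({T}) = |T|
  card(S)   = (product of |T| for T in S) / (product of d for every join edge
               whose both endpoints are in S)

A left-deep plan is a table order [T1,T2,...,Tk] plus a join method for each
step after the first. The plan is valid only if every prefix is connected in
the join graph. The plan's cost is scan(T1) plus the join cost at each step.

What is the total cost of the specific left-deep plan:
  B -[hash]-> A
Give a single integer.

step 1: scan B: cost=150, card=150
step 2: join A via hash
    card(P join A) = 150*60/(25) = 360
    cost = 150 + 2*60*6 + 150 = 1020

1020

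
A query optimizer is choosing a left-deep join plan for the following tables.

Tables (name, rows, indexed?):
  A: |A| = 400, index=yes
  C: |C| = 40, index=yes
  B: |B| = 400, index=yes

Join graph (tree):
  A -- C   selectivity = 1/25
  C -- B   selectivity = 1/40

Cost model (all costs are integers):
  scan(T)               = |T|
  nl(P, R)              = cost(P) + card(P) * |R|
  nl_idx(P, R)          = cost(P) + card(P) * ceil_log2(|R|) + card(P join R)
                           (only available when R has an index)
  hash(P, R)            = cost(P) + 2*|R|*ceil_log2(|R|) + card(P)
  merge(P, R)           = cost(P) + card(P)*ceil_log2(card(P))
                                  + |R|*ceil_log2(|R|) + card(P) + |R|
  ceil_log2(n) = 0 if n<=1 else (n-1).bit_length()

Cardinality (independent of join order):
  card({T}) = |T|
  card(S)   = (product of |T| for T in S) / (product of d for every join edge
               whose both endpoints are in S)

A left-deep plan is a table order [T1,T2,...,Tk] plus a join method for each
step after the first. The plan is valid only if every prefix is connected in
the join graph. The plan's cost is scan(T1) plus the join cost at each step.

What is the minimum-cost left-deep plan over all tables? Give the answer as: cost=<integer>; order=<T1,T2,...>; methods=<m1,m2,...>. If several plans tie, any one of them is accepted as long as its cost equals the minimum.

Selinger DP (subsets sized 1..n):
  {A}: scan cost=400, card=400
  {C}: scan cost=40, card=40
  {B}: scan cost=400, card=400
  {AC}: card=640; try (A,nl_idx)→1040, (C,hash)→1280, (C,nl_idx)→3440, (A,merge)→4320, (C,merge)→4680, (A,hash)→7280 …(+2); best=1040 via (A,nl_idx)
  {BC}: card=400; try (B,nl_idx)→800, (C,hash)→1280, (C,nl_idx)→3200, (B,merge)→4320, (C,merge)→4680, (B,hash)→7280 …(+2); best=800 via (B,nl_idx)
  {ABC}: card=6400; try (A,hash)→8400, (A,merge)→8800, (B,hash)→8880, (A,nl_idx)→10800, (B,merge)→12080, (B,nl_idx)→13200 …(+2); best=8400 via (A,hash)

cost=8400; order=C,B,A; methods=nl_idx,hash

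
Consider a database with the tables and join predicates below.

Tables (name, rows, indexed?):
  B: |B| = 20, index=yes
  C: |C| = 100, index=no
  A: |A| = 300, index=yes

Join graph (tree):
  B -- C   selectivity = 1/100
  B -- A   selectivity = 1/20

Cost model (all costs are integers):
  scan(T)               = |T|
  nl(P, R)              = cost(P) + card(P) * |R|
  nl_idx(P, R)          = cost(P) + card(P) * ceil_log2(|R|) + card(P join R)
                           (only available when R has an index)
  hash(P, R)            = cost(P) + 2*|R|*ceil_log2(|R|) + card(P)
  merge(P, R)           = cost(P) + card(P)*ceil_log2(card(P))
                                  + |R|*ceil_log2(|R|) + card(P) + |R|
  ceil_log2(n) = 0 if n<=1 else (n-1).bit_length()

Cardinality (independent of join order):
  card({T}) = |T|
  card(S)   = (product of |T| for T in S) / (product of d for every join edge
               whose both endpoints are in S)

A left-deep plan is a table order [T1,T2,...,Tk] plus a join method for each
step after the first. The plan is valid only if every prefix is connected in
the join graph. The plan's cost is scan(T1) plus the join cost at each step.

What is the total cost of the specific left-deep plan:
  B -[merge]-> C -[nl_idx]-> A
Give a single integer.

1420

step 1: scan B: cost=20, card=20
step 2: join C via merge
    card(P join C) = 20*100/(100) = 20
    cost = 20 + 20*5 + 100*7 + 20 + 100 = 940
step 3: join A via nl_idx
    card(P join A) = 20*300/(20) = 300
    cost = 940 + 20*9 + 300 = 1420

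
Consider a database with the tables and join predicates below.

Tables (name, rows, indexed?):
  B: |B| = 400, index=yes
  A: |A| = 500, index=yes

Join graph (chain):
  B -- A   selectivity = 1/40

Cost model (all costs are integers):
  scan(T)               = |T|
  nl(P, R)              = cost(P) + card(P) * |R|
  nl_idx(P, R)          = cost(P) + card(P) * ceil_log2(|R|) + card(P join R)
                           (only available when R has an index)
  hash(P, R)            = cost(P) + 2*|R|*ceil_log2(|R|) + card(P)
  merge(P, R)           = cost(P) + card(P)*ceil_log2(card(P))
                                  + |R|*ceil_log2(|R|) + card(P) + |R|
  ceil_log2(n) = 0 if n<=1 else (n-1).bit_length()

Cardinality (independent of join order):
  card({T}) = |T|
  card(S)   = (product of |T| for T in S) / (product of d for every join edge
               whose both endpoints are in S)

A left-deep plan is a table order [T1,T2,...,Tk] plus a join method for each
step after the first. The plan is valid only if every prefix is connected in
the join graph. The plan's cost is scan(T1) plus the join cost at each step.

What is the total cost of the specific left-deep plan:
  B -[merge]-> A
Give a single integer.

9400

step 1: scan B: cost=400, card=400
step 2: join A via merge
    card(P join A) = 400*500/(40) = 5000
    cost = 400 + 400*9 + 500*9 + 400 + 500 = 9400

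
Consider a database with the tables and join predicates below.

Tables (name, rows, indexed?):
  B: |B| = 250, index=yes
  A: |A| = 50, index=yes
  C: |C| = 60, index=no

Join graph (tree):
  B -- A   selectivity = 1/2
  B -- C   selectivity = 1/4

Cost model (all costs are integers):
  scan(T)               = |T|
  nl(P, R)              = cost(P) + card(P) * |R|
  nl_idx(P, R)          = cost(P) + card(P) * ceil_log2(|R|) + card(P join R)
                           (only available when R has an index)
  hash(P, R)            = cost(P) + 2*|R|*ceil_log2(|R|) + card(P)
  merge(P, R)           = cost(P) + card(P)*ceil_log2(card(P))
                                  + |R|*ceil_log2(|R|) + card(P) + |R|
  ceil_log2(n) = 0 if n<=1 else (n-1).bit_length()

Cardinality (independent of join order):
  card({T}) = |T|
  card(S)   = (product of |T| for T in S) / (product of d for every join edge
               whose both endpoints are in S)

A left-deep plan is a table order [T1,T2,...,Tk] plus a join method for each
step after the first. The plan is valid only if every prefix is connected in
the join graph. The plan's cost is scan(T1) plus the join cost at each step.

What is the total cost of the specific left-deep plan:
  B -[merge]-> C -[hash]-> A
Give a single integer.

step 1: scan B: cost=250, card=250
step 2: join C via merge
    card(P join C) = 250*60/(4) = 3750
    cost = 250 + 250*8 + 60*6 + 250 + 60 = 2920
step 3: join A via hash
    card(P join A) = 3750*50/(2) = 93750
    cost = 2920 + 2*50*6 + 3750 = 7270

7270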